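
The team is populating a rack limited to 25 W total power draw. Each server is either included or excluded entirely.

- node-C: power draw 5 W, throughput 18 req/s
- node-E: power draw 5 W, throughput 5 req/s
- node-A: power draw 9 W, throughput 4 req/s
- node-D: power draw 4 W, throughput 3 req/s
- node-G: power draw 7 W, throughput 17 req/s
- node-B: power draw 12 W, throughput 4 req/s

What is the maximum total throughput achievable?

Allowing fractional choices, the relaxed optimum would be about 44.8, but servers are indivisible.
node-C + node-E + node-D + node-G: power draw 5 + 5 + 4 + 7 = 21 ≤ 25, throughput 18 + 5 + 3 + 17 = 43.
node-C + node-A + node-D + node-G: power draw 5 + 9 + 4 + 7 = 25 ≤ 25, throughput 18 + 4 + 3 + 17 = 42.
Best is node-C, node-E, node-D, and node-G with total throughput 43.

43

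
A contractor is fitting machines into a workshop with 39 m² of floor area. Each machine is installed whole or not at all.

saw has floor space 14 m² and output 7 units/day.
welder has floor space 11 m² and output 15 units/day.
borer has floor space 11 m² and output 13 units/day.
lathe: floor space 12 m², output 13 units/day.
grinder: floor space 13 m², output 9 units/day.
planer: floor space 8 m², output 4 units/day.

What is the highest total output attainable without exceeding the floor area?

41

Allowing fractional choices, the relaxed optimum would be about 44.5, but machines are indivisible.
welder + borer + grinder: floor space 11 + 11 + 13 = 35 ≤ 39, output 15 + 13 + 9 = 37.
welder + borer + lathe: floor space 11 + 11 + 12 = 34 ≤ 39, output 15 + 13 + 13 = 41.
welder + lathe + grinder: floor space 11 + 12 + 13 = 36 ≤ 39, output 15 + 13 + 9 = 37.
Best is welder, borer, and lathe with total output 41.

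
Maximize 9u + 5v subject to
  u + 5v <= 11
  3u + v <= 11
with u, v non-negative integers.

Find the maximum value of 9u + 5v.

(u,v)=(3,1): 1·3+5·1=8≤11, 3·3+1·1=10≤11, objective 32.
(u,v)=(3,0): 1·3+5·0=3≤11, 3·3+1·0=9≤11, objective 27.
(u,v)=(2,1): 1·2+5·1=7≤11, 3·2+1·1=7≤11, objective 23.
Maximum is 32 at (u,v)=(3,1).

32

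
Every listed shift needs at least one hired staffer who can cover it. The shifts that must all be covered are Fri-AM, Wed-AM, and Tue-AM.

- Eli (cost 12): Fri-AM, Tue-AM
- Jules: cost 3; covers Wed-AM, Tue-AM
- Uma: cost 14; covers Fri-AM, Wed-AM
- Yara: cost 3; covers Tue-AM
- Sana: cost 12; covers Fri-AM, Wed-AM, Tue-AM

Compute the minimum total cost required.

The greedy cost-per-new-shift heuristic would pick Jules and Eli for 15, but a cheaper cover exists.
Sana alone covers Fri-AM, Wed-AM, Tue-AM — every shift.
Total cost: 12.
No cover costs less than 12.

12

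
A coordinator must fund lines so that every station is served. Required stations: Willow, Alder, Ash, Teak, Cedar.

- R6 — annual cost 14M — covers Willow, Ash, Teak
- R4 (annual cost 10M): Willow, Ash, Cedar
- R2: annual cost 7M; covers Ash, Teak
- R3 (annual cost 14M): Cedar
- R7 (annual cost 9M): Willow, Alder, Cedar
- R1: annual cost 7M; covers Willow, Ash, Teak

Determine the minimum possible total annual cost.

This is an integer covering problem.
Choose R2 and R7: together they cover Willow, Alder, Ash, Teak, Cedar — every station.
Total annual cost: 7 + 9 = 16.
No cover costs less than 16.

16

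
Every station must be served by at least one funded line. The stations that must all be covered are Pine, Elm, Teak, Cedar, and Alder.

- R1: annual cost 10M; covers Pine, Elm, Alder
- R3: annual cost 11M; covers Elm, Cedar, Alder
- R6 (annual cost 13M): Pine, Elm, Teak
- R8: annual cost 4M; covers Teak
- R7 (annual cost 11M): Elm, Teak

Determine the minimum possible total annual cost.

24

This is an integer covering problem.
The greedy cost-per-new-station heuristic would pick R1, R8, and R3 for 25, but a cheaper cover exists.
Choose R3 and R6: together they cover Pine, Elm, Teak, Cedar, Alder — every station.
Total annual cost: 11 + 13 = 24.
No cover costs less than 24.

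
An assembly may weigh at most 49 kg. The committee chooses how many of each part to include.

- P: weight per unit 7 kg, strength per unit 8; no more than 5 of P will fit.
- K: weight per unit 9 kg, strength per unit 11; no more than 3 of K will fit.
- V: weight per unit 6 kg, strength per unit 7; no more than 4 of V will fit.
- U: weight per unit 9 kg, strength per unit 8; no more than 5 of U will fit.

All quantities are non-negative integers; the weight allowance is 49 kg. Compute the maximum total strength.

58

This is a bounded integer knapsack.
Take 1×P, 2×K, and 4×V: weight 49 ≤ 49, strength 1·8 + 2·11 + 4·7 = 58.
No other integer combination yields more.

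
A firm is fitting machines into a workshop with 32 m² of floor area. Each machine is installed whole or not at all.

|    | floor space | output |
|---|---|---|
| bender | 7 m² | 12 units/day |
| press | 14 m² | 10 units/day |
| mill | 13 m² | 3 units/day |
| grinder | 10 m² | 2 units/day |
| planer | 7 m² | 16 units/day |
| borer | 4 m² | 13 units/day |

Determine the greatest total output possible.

51

This is an integer program with binary decision variables.
bender + mill + planer + borer: floor space 7 + 13 + 7 + 4 = 31 ≤ 32, output 12 + 3 + 16 + 13 = 44.
bender + grinder + planer + borer: floor space 7 + 10 + 7 + 4 = 28 ≤ 32, output 12 + 2 + 16 + 13 = 43.
bender + press + planer + borer: floor space 7 + 14 + 7 + 4 = 32 ≤ 32, output 12 + 10 + 16 + 13 = 51.
Best is bender, press, planer, and borer with total output 51.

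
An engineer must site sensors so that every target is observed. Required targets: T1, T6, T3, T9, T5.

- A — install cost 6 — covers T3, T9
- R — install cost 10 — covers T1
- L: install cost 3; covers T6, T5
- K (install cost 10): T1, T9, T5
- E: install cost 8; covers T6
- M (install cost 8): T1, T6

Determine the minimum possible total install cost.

17

This is a weighted set-cover instance.
Choose A, L, and M: together they cover T1, T6, T3, T9, T5 — every target.
Total install cost: 6 + 3 + 8 = 17.
No cover costs less than 17.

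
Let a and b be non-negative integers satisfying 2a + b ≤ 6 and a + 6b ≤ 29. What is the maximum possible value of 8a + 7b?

Relaxing integrality, the LP optimum is 38.18 at (a,b) = (0.636, 4.73), which is not an integer point.
(a,b)=(1,4): 2·1+1·4=6≤6, 1·1+6·4=25≤29, objective 36.
(a,b)=(1,3): 2·1+1·3=5≤6, 1·1+6·3=19≤29, objective 29.
Maximum is 36 at (a,b)=(1,4).

36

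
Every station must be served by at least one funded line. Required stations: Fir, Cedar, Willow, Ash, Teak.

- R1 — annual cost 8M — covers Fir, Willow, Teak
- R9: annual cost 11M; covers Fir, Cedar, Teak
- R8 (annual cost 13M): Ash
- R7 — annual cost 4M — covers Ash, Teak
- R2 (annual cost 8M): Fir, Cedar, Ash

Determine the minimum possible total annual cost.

16

This is a weighted set-cover instance.
The greedy cost-per-new-station heuristic would pick R7, R1, and R2 for 20, but a cheaper cover exists.
Choose R1 and R2: together they cover Fir, Cedar, Willow, Ash, Teak — every station.
Total annual cost: 8 + 8 = 16.
No cover costs less than 16.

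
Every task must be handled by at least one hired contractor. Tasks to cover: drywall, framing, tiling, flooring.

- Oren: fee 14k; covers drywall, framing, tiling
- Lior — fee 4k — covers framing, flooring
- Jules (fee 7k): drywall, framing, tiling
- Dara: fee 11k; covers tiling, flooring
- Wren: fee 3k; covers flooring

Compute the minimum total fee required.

10

This is an integer covering problem.
Choose Jules and Wren: together they cover drywall, framing, tiling, flooring — every task.
Total fee: 7 + 3 = 10.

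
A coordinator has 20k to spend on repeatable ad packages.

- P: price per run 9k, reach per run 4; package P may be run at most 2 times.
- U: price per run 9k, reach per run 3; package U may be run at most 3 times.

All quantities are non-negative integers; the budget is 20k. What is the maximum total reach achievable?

8

Take 2×P: price 18 ≤ 20, reach 2·4 = 8.
P has the best ratio (4/9) and is taken to its limit of 2; remaining capacity is filled optimally with the others.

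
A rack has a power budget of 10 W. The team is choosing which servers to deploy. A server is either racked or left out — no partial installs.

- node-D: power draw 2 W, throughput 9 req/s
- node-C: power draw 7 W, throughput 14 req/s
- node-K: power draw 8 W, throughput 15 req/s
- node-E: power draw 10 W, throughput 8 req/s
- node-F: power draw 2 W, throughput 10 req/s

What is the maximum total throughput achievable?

25

node-C + node-F: power draw 7 + 2 = 9 ≤ 10, throughput 14 + 10 = 24.
node-K + node-F: power draw 8 + 2 = 10 ≤ 10, throughput 15 + 10 = 25.
Best is node-K and node-F with total throughput 25.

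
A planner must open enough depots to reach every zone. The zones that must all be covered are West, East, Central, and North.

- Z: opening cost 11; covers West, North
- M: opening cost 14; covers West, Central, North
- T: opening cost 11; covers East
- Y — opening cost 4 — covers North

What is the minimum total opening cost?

The greedy cost-per-new-zone heuristic would pick Y, M, and T for 29, but a cheaper cover exists.
Choose M and T: together they cover West, East, Central, North — every zone.
Total opening cost: 14 + 11 = 25.
No cover costs less than 25.

25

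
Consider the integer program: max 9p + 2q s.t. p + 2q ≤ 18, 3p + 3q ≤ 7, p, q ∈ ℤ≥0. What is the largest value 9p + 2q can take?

18

Relaxing integrality, the LP optimum is 21.00 at (p,q) = (2.33, 0), which is not an integer point.
(p,q)=(2,0) is feasible, giving 18.
(p,q)=(1,1) is feasible, giving 11.
No feasible integer point exceeds 18.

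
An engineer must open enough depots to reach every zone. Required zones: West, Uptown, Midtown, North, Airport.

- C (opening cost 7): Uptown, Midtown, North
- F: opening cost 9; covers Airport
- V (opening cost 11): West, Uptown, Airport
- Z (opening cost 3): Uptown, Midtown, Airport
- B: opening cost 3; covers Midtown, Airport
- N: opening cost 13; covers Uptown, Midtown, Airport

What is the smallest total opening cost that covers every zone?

This is a weighted set-cover instance.
The greedy cost-per-new-zone heuristic would pick Z, C, and V for 21, but a cheaper cover exists.
Choose C and V: together they cover West, Uptown, Midtown, North, Airport — every zone.
Total opening cost: 7 + 11 = 18.
No cover costs less than 18.

18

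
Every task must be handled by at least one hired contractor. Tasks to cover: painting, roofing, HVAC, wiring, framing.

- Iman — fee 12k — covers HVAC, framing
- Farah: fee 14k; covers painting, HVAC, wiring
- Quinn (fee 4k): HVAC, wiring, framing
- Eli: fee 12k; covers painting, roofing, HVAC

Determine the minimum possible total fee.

16

Choose Quinn and Eli: together they cover painting, roofing, HVAC, wiring, framing — every task.
Total fee: 4 + 12 = 16.
No cover costs less than 16.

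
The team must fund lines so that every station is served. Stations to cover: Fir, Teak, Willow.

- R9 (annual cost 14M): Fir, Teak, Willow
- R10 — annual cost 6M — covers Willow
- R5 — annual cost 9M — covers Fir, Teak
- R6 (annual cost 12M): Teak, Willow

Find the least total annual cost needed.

The greedy cost-per-new-station heuristic would pick R5 and R10 for 15, but a cheaper cover exists.
R9 alone covers Fir, Teak, Willow — every station.
Total annual cost: 14.
No cover costs less than 14.

14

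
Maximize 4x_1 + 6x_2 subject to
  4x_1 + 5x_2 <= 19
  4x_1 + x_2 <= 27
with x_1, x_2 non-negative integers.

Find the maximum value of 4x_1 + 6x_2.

22

The continuous relaxation peaks at (0, 3.8) with value 22.80; rounding to a feasible lattice point costs some objective.
(x_1,x_2)=(1,3) is feasible, giving 22.
(x_1,x_2)=(2,2) is feasible, giving 20.
(x_1,x_2)=(0,3) is feasible, giving 18.
No feasible integer point exceeds 22.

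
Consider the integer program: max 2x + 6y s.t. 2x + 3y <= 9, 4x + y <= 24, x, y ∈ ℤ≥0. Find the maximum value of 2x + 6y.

18

(x,y)=(0,3): 2·0+3·3=9≤9, 4·0+1·3=3≤24, objective 18.
(x,y)=(1,2): 2·1+3·2=8≤9, 4·1+1·2=6≤24, objective 14.
The best lattice point is (0,3), giving 18.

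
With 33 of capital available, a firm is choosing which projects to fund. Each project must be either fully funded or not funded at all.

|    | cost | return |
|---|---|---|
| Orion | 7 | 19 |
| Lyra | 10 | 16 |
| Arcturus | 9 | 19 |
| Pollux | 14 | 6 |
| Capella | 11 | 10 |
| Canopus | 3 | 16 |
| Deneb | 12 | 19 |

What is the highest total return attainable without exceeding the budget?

Allowing fractional choices, the relaxed optimum would be about 76.3, but projects are indivisible.
Orion + Arcturus + Canopus + Deneb: cost 7 + 9 + 3 + 12 = 31 ≤ 33, return 19 + 19 + 16 + 19 = 73.
Orion + Lyra + Arcturus + Canopus: cost 7 + 10 + 9 + 3 = 29 ≤ 33, return 19 + 16 + 19 + 16 = 70.
Best is Orion, Arcturus, Canopus, and Deneb with total return 73.

73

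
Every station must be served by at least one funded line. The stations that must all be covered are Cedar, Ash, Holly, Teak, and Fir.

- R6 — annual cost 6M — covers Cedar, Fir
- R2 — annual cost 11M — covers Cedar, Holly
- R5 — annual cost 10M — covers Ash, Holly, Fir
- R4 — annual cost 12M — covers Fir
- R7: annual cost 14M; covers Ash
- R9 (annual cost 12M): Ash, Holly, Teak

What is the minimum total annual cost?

18

Choose R6 and R9: together they cover Cedar, Ash, Holly, Teak, Fir — every station.
Total annual cost: 6 + 12 = 18.
No cover costs less than 18.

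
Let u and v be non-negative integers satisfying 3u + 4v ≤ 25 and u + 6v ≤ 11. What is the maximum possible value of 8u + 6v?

Relaxing integrality, the LP optimum is 66.67 at (u,v) = (8.33, 0), which is not an integer point.
(u,v)=(8,0): 3·8+4·0=24≤25, 1·8+6·0=8≤11, objective 64.
(u,v)=(7,0): 3·7+4·0=21≤25, 1·7+6·0=7≤11, objective 56.
The best lattice point is (8,0), giving 64.

64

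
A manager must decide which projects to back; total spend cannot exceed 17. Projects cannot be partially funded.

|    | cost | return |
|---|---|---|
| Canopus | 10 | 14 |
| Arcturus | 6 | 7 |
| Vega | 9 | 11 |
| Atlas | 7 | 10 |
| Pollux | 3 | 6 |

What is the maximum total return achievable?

Take Canopus and Atlas: cost 10 + 7 = 17 ≤ 17, return 14 + 10 = 24.
No other feasible combination does better.

24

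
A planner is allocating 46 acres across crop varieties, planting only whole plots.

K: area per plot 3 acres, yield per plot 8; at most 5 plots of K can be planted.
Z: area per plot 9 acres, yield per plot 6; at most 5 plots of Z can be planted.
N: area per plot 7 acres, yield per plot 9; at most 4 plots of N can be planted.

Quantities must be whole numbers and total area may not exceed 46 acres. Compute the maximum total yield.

This is a bounded integer knapsack.
Take 5×K and 4×N: area 43 ≤ 46, yield 5·8 + 4·9 = 76.
K has the best ratio (8/3) and is taken to its limit of 5; remaining capacity is filled optimally with the others.

76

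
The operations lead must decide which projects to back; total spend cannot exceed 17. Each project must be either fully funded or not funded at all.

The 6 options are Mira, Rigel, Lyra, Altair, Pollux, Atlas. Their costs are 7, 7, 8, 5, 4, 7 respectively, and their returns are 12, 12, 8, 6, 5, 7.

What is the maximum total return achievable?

Take Mira and Rigel: cost 7 + 7 = 14 ≤ 17, return 12 + 12 = 24.
No other feasible combination does better.

24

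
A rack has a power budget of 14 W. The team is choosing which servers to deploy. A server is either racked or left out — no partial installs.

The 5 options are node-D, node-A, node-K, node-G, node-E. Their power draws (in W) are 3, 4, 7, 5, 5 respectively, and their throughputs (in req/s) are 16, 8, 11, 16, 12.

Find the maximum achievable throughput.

44

Allowing fractional choices, the relaxed optimum would be about 46.0, but servers are indivisible.
node-D + node-A + node-E: power draw 3 + 4 + 5 = 12 ≤ 14, throughput 16 + 8 + 12 = 36.
node-D + node-G + node-E: power draw 3 + 5 + 5 = 13 ≤ 14, throughput 16 + 16 + 12 = 44.
node-D + node-A + node-G: power draw 3 + 4 + 5 = 12 ≤ 14, throughput 16 + 8 + 16 = 40.
Best is node-D, node-G, and node-E with total throughput 44.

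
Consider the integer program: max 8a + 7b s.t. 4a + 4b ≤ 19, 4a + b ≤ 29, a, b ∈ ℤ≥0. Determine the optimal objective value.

Relaxing integrality, the LP optimum is 38.00 at (a,b) = (4.75, 0), which is not an integer point.
(a,b)=(4,0): 4·4+4·0=16≤19, 4·4+1·0=16≤29, objective 32.
(a,b)=(3,1): 4·3+4·1=16≤19, 4·3+1·1=13≤29, objective 31.
(a,b)=(3,0): 4·3+4·0=12≤19, 4·3+1·0=12≤29, objective 24.
No feasible integer point exceeds 32.

32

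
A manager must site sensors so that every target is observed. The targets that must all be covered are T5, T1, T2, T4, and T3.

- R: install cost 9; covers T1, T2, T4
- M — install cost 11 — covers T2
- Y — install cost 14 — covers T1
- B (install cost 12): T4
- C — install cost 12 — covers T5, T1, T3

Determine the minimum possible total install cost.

Choose R and C: together they cover T5, T1, T2, T4, T3 — every target.
Total install cost: 9 + 12 = 21.
No cover costs less than 21.

21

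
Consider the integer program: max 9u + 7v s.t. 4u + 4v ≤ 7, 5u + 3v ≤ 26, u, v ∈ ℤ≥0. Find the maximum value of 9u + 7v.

Relaxing integrality, the LP optimum is 15.75 at (u,v) = (1.75, 0), which is not an integer point.
(u,v)=(1,0): 4·1+4·0=4≤7, 5·1+3·0=5≤26, objective 9.
(u,v)=(0,1): 4·0+4·1=4≤7, 5·0+3·1=3≤26, objective 7.
(u,v)=(0,0): 4·0+4·0=0≤7, 5·0+3·0=0≤26, objective 0.
No feasible integer point exceeds 9.

9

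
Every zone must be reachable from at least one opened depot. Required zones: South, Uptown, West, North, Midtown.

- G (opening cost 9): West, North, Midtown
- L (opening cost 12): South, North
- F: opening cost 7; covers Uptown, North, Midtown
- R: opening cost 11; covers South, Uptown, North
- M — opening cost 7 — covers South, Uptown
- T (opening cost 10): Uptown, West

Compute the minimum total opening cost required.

The greedy cost-per-new-zone heuristic would pick F, M, and G for 23, but a cheaper cover exists.
Choose G and M: together they cover South, Uptown, West, North, Midtown — every zone.
Total opening cost: 9 + 7 = 16.
No cover costs less than 16.

16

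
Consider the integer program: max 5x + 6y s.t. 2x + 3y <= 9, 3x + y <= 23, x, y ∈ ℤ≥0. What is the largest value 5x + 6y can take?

Relaxing integrality, the LP optimum is 22.50 at (x,y) = (4.5, 0), which is not an integer point.
(x,y)=(3,1): 2·3+3·1=9≤9, 3·3+1·1=10≤23, objective 21.
(x,y)=(4,0): 2·4+3·0=8≤9, 3·4+1·0=12≤23, objective 20.
(x,y)=(2,1): 2·2+3·1=7≤9, 3·2+1·1=7≤23, objective 16.
(x,y)=(3,0): 2·3+3·0=6≤9, 3·3+1·0=9≤23, objective 15.
No feasible integer point exceeds 21.

21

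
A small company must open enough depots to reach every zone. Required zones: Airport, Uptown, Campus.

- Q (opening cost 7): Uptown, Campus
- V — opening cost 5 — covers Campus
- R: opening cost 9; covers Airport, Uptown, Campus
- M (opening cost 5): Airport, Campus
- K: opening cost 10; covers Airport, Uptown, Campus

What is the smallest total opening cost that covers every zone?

9

R alone covers Airport, Uptown, Campus — every zone.
Total opening cost: 9.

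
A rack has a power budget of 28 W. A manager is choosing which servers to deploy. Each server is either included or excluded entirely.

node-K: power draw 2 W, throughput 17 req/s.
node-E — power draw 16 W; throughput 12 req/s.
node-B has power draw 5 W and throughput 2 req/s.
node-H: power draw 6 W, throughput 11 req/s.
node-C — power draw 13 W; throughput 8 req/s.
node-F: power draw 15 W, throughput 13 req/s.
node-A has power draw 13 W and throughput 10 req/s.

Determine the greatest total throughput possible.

43

Allowing fractional choices, the relaxed optimum would be about 44.8, but servers are indivisible.
node-K + node-B + node-H + node-F: power draw 2 + 5 + 6 + 15 = 28 ≤ 28, throughput 17 + 2 + 11 + 13 = 43.
node-K + node-H + node-F: power draw 2 + 6 + 15 = 23 ≤ 28, throughput 17 + 11 + 13 = 41.
node-K + node-E + node-H: power draw 2 + 16 + 6 = 24 ≤ 28, throughput 17 + 12 + 11 = 40.
Best is node-K, node-B, node-H, and node-F with total throughput 43.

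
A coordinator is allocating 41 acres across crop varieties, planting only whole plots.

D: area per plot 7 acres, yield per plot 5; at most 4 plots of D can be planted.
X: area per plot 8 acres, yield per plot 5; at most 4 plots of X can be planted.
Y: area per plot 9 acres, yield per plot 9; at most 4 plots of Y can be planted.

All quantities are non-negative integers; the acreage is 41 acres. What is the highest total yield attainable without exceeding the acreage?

Take 2×D and 3×Y: area 41 ≤ 41, yield 2·5 + 3·9 = 37.
No other integer combination yields more.

37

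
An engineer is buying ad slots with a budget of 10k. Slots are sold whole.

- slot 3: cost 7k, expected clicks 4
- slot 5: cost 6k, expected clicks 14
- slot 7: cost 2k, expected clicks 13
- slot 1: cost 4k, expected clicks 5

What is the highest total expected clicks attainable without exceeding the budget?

27

Allowing fractional choices, the relaxed optimum would be about 29.5, but ad slots are indivisible.
slot 5 + slot 7: cost 6 + 2 = 8 ≤ 10, expected clicks 14 + 13 = 27.
slot 5 + slot 1: cost 6 + 4 = 10 ≤ 10, expected clicks 14 + 5 = 19.
slot 7 + slot 1: cost 2 + 4 = 6 ≤ 10, expected clicks 13 + 5 = 18.
Best is slot 5 and slot 7 with total expected clicks 27.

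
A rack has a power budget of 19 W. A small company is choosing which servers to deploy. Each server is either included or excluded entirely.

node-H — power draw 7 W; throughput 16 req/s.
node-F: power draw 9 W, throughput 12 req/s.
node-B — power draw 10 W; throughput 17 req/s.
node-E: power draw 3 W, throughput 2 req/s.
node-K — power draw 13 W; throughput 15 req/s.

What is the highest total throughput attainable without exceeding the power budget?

33

Treat it as a binary knapsack problem.
Allowing fractional choices, the relaxed optimum would be about 35.7, but servers are indivisible.
node-H + node-F + node-E: power draw 7 + 9 + 3 = 19 ≤ 19, throughput 16 + 12 + 2 = 30.
node-H + node-B: power draw 7 + 10 = 17 ≤ 19, throughput 16 + 17 = 33.
Best is node-H and node-B with total throughput 33.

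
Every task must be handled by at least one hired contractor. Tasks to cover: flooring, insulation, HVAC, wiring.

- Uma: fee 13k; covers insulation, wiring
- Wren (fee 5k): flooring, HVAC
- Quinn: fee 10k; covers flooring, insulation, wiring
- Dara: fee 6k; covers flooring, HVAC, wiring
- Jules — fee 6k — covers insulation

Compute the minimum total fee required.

This is an integer covering problem.
Choose Dara and Jules: together they cover flooring, insulation, HVAC, wiring — every task.
Total fee: 6 + 6 = 12.

12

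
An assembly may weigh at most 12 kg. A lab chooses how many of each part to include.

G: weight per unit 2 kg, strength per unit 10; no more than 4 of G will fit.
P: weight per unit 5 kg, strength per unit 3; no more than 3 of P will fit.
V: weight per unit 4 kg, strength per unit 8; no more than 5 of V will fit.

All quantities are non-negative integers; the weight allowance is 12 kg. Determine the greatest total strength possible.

This is a bounded integer knapsack.
4×G and 1×V: weight 12 ≤ 12, strength 4·10 + 1·8 = 48.
4×G: weight 8 ≤ 12, strength 4·10 = 40.
Best is 48.

48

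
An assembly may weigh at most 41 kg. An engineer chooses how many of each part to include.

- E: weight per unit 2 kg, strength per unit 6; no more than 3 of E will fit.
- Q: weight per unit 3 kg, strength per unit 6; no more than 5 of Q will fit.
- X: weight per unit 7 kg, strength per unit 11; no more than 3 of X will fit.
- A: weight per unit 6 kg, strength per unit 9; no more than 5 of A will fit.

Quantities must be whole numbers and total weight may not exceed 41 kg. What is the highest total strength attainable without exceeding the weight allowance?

79

3×E, 5×Q, 2×X, and 1×A: weight 41 ≤ 41, strength 3·6 + 5·6 + 2·11 + 1·9 = 79.
3×E, 5×Q, 1×X, and 2×A: weight 40 ≤ 41, strength 3·6 + 5·6 + 1·11 + 2·9 = 77.
Best is 79.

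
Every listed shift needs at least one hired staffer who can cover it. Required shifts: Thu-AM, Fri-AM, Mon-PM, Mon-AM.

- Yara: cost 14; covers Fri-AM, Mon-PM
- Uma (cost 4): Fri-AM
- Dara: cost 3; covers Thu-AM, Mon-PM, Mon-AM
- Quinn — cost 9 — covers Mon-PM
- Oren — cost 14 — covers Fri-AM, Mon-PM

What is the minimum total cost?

Choose Uma and Dara: together they cover Thu-AM, Fri-AM, Mon-PM, Mon-AM — every shift.
Total cost: 4 + 3 = 7.
No cover costs less than 7.

7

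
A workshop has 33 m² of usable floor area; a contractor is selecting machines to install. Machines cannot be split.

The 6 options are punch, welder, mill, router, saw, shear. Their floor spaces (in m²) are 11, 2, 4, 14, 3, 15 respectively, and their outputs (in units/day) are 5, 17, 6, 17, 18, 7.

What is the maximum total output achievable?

welder + mill + router + saw: floor space 2 + 4 + 14 + 3 = 23 ≤ 33, output 17 + 6 + 17 + 18 = 58.
punch + welder + router + saw: floor space 11 + 2 + 14 + 3 = 30 ≤ 33, output 5 + 17 + 17 + 18 = 57.
welder + router + saw: floor space 2 + 14 + 3 = 19 ≤ 33, output 17 + 17 + 18 = 52.
Best is welder, mill, router, and saw with total output 58.

58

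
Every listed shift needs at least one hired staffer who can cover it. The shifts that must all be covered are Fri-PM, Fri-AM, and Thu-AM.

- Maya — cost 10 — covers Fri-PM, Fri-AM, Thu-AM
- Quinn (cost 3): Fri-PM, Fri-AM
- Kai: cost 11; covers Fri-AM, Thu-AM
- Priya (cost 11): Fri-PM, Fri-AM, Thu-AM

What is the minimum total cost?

This is an integer covering problem.
The greedy cost-per-new-shift heuristic would pick Quinn and Maya for 13, but a cheaper cover exists.
Maya alone covers Fri-PM, Fri-AM, Thu-AM — every shift.
Total cost: 10.
No cover costs less than 10.

10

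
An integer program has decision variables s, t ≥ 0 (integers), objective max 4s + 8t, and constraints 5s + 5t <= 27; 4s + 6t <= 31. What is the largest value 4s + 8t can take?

Relaxing integrality, the LP optimum is 41.33 at (s,t) = (0, 5.17), which is not an integer point.
(s,t)=(0,5): 5·0+5·5=25≤27, 4·0+6·5=30≤31, objective 40.
(s,t)=(1,4): 5·1+5·4=25≤27, 4·1+6·4=28≤31, objective 36.
(s,t)=(0,4): 5·0+5·4=20≤27, 4·0+6·4=24≤31, objective 32.
Maximum is 40 at (s,t)=(0,5).

40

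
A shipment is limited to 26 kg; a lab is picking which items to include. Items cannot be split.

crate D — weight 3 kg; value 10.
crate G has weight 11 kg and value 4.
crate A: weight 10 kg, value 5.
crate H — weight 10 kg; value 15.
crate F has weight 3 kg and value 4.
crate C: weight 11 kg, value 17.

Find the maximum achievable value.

42

This is a 0-1 knapsack instance.
Allowing fractional choices, the relaxed optimum would be about 44.7, but items are indivisible.
crate H + crate F + crate C: weight 10 + 3 + 11 = 24 ≤ 26, value 15 + 4 + 17 = 36.
crate D + crate H + crate C: weight 3 + 10 + 11 = 24 ≤ 26, value 10 + 15 + 17 = 42.
Best is crate D, crate H, and crate C with total value 42.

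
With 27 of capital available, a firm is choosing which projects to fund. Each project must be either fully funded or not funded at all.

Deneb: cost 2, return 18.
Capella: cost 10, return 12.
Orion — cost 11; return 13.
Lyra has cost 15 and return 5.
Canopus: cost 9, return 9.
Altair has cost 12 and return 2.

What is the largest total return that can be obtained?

43

Deneb + Orion + Canopus: cost 2 + 11 + 9 = 22 ≤ 27, return 18 + 13 + 9 = 40.
Deneb + Capella + Orion: cost 2 + 10 + 11 = 23 ≤ 27, return 18 + 12 + 13 = 43.
Deneb + Capella + Canopus: cost 2 + 10 + 9 = 21 ≤ 27, return 18 + 12 + 9 = 39.
Best is Deneb, Capella, and Orion with total return 43.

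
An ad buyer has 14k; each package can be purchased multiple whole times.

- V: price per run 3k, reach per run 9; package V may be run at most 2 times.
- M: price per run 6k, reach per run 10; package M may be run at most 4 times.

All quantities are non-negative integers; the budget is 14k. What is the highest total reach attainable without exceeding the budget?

28

Take 2×V and 1×M: price 12 ≤ 14, reach 2·9 + 1·10 = 28.
V has the best ratio (9/3) and is taken to its limit of 2; remaining capacity is filled optimally with the others.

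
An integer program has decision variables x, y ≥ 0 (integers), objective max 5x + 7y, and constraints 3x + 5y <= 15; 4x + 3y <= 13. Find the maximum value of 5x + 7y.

21

(x,y)=(0,3) is feasible, giving 21.
(x,y)=(1,2) is feasible, giving 19.
(x,y)=(2,1) is feasible, giving 17.
(x,y)=(0,2) is feasible, giving 14.
Maximum is 21 at (x,y)=(0,3).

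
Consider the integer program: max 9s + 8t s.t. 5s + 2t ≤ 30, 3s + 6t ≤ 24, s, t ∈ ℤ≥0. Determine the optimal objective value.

The continuous relaxation peaks at (5.5, 1.25) with value 59.50; rounding to a feasible lattice point costs some objective.
(s,t)=(6,0): 5·6+2·0=30≤30, 3·6+6·0=18≤24, objective 54.
(s,t)=(5,1): 5·5+2·1=27≤30, 3·5+6·1=21≤24, objective 53.
(s,t)=(4,2): 5·4+2·2=24≤30, 3·4+6·2=24≤24, objective 52.
The best lattice point is (6,0), giving 54.

54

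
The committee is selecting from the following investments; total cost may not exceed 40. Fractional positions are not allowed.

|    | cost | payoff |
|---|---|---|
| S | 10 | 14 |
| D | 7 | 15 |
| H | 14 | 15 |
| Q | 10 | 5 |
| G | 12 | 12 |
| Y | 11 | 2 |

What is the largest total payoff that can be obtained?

Treat it as a binary knapsack problem.
Allowing fractional choices, the relaxed optimum would be about 53.0, but investments are indivisible.
S + D + Q + G: cost 10 + 7 + 10 + 12 = 39 ≤ 40, payoff 14 + 15 + 5 + 12 = 46.
S + D + H: cost 10 + 7 + 14 = 31 ≤ 40, payoff 14 + 15 + 15 = 44.
S + D + G + Y: cost 10 + 7 + 12 + 11 = 40 ≤ 40, payoff 14 + 15 + 12 + 2 = 43.
Best is S, D, Q, and G with total payoff 46.

46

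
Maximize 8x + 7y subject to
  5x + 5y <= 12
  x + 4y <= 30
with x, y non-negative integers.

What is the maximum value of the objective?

16

Relaxing integrality, the LP optimum is 19.20 at (x,y) = (2.4, 0), which is not an integer point.
(x,y)=(2,0) is feasible, giving 16.
(x,y)=(1,1) is feasible, giving 15.
No feasible integer point exceeds 16.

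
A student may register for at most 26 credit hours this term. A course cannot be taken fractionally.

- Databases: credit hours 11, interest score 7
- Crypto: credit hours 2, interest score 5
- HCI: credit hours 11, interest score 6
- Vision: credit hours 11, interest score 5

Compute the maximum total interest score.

Treat it as a binary knapsack problem.
Allowing fractional choices, the relaxed optimum would be about 18.9, but courses are indivisible.
Databases + Crypto + Vision: credit hours 11 + 2 + 11 = 24 ≤ 26, interest score 7 + 5 + 5 = 17.
Databases + Crypto + HCI: credit hours 11 + 2 + 11 = 24 ≤ 26, interest score 7 + 5 + 6 = 18.
Best is Databases, Crypto, and HCI with total interest score 18.

18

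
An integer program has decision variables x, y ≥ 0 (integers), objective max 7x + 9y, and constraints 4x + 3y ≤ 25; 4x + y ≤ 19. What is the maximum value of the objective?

72

(x,y)=(0,8): 4·0+3·8=24≤25, 4·0+1·8=8≤19, objective 72.
(x,y)=(1,7): 4·1+3·7=25≤25, 4·1+1·7=11≤19, objective 70.
(x,y)=(0,7): 4·0+3·7=21≤25, 4·0+1·7=7≤19, objective 63.
The best lattice point is (0,8), giving 72.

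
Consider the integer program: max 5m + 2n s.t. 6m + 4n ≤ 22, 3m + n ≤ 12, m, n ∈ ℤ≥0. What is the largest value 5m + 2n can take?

17

Relaxing integrality, the LP optimum is 18.33 at (m,n) = (3.67, 0), which is not an integer point.
(m,n)=(3,1): 6·3+4·1=22≤22, 3·3+1·1=10≤12, objective 17.
(m,n)=(3,0): 6·3+4·0=18≤22, 3·3+1·0=9≤12, objective 15.
(m,n)=(2,2): 6·2+4·2=20≤22, 3·2+1·2=8≤12, objective 14.
(m,n)=(2,1): 6·2+4·1=16≤22, 3·2+1·1=7≤12, objective 12.
Maximum is 17 at (m,n)=(3,1).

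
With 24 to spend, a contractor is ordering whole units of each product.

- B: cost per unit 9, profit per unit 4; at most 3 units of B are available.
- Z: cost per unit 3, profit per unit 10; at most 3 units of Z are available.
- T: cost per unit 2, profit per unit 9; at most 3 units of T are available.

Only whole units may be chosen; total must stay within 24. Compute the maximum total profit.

Take 1×B, 3×Z, and 3×T: cost 24 ≤ 24, profit 1·4 + 3·10 + 3·9 = 61.
T has the best ratio (9/2) and is taken to its limit of 3; remaining capacity is filled optimally with the others.

61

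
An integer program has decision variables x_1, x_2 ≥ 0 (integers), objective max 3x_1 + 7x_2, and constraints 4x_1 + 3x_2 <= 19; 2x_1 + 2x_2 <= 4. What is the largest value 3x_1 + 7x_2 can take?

14

(x_1,x_2)=(0,2): 4·0+3·2=6≤19, 2·0+2·2=4≤4, objective 14.
(x_1,x_2)=(1,1): 4·1+3·1=7≤19, 2·1+2·1=4≤4, objective 10.
(x_1,x_2)=(0,1): 4·0+3·1=3≤19, 2·0+2·1=2≤4, objective 7.
No feasible integer point exceeds 14.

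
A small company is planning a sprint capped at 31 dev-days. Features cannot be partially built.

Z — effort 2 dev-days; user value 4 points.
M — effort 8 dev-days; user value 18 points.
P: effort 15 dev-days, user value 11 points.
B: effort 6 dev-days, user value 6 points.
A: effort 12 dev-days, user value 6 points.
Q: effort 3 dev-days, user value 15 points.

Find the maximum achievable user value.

49

Take Z, M, B, A, and Q: effort 2 + 8 + 6 + 12 + 3 = 31 ≤ 31, user value 4 + 18 + 6 + 6 + 15 = 49.
No other feasible combination does better.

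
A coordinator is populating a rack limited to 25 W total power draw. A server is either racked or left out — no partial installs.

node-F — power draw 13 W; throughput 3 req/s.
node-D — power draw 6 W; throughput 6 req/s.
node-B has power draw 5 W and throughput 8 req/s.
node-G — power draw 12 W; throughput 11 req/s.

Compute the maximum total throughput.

This is an integer program with binary decision variables.
Allowing fractional choices, the relaxed optimum would be about 25.5, but servers are indivisible.
node-D + node-B + node-G: power draw 6 + 5 + 12 = 23 ≤ 25, throughput 6 + 8 + 11 = 25.
node-B + node-G: power draw 5 + 12 = 17 ≤ 25, throughput 8 + 11 = 19.
Best is node-D, node-B, and node-G with total throughput 25.

25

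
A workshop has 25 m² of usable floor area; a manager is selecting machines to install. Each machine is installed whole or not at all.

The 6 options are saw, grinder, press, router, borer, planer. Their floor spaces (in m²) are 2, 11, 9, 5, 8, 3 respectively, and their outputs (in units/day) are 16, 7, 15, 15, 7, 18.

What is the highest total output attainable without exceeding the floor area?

saw + router + borer + planer: floor space 2 + 5 + 8 + 3 = 18 ≤ 25, output 16 + 15 + 7 + 18 = 56.
saw + press + router + planer: floor space 2 + 9 + 5 + 3 = 19 ≤ 25, output 16 + 15 + 15 + 18 = 64.
saw + grinder + router + planer: floor space 2 + 11 + 5 + 3 = 21 ≤ 25, output 16 + 7 + 15 + 18 = 56.
Best is saw, press, router, and planer with total output 64.

64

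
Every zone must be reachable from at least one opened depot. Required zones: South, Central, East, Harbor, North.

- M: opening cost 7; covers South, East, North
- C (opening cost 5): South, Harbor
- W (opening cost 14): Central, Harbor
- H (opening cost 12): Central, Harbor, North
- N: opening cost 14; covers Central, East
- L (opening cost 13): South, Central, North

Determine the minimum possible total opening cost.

19

The greedy cost-per-new-zone heuristic would pick M, C, and H for 24, but a cheaper cover exists.
Choose M and H: together they cover South, Central, East, Harbor, North — every zone.
Total opening cost: 7 + 12 = 19.
No cover costs less than 19.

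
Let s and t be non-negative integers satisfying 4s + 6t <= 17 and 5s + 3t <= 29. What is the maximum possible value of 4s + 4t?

16

(s,t)=(4,0): 4·4+6·0=16≤17, 5·4+3·0=20≤29, objective 16.
(s,t)=(3,0): 4·3+6·0=12≤17, 5·3+3·0=15≤29, objective 12.
The best lattice point is (4,0), giving 16.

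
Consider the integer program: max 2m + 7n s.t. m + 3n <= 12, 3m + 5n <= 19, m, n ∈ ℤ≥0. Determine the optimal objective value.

The continuous relaxation peaks at (0, 3.8) with value 26.60; rounding to a feasible lattice point costs some objective.
(m,n)=(1,3): 1·1+3·3=10≤12, 3·1+5·3=18≤19, objective 23.
(m,n)=(0,3): 1·0+3·3=9≤12, 3·0+5·3=15≤19, objective 21.
(m,n)=(2,2): 1·2+3·2=8≤12, 3·2+5·2=16≤19, objective 18.
The best lattice point is (1,3), giving 23.

23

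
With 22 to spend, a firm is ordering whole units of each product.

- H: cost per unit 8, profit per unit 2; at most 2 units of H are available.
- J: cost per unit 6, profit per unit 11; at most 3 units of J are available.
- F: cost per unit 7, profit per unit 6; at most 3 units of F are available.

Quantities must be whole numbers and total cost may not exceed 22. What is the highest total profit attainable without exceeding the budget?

33

Take 3×J: cost 18 ≤ 22, profit 3·11 = 33.
J has the best ratio (11/6) and is taken to its limit of 3; remaining capacity is filled optimally with the others.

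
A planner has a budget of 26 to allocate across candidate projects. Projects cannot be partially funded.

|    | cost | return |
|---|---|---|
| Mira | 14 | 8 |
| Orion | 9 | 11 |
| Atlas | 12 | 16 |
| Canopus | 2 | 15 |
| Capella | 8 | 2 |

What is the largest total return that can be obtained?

42

Treat it as a binary knapsack problem.
Take Orion, Atlas, and Canopus: cost 9 + 12 + 2 = 23 ≤ 26, return 11 + 16 + 15 = 42.
No other feasible combination does better.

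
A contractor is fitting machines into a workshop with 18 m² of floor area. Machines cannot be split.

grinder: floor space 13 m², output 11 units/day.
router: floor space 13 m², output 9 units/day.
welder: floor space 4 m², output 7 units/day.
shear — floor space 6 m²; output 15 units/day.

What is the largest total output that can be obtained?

22

welder + shear: floor space 4 + 6 = 10 ≤ 18, output 7 + 15 = 22.
grinder + welder: floor space 13 + 4 = 17 ≤ 18, output 11 + 7 = 18.
router + welder: floor space 13 + 4 = 17 ≤ 18, output 9 + 7 = 16.
Best is welder and shear with total output 22.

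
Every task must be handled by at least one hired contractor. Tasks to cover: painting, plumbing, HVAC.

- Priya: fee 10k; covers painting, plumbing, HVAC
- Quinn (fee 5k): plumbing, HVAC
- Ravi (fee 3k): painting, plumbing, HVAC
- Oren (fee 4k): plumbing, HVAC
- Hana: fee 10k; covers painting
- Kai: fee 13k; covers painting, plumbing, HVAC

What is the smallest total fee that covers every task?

3

Ravi alone covers painting, plumbing, HVAC — every task.
Total fee: 3.
No cover costs less than 3.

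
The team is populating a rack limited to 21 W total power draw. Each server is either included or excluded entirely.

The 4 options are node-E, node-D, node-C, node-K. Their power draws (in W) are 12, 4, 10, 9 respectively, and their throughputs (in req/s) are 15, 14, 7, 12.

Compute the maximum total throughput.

node-E + node-D: power draw 12 + 4 = 16 ≤ 21, throughput 15 + 14 = 29.
node-E + node-K: power draw 12 + 9 = 21 ≤ 21, throughput 15 + 12 = 27.
Best is node-E and node-D with total throughput 29.

29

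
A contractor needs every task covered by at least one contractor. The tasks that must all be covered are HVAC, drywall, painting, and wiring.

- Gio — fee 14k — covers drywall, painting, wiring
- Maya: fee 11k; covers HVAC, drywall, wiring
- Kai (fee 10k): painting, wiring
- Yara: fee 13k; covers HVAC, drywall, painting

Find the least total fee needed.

Choose Maya and Kai: together they cover HVAC, drywall, painting, wiring — every task.
Total fee: 11 + 10 = 21.
No cover costs less than 21.

21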